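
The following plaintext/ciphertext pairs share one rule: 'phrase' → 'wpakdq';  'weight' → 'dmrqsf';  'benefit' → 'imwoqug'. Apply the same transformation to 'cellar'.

jmuvld

In phrase: p→w is +7, h→p is +8, r→a is +9, a→k is +10 — the shift increases by 1 each position. Letter i (0-indexed) is shifted by i+7, so successive shifts are 7, 8, 9, ….
On cellar: c+7=j, e+8=m, l+9=u, l+10=v, a+11=l, r+12=d.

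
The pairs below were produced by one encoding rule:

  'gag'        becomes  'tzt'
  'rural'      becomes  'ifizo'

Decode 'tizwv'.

grade

Each pair mirrors across the alphabet (g↔t, a↔z, g↔t): positions sum to 25. This is the alphabet-reversal cipher (Atbash): a becomes z, b becomes y, etc.
Decoding tizwv: t↔g, i↔r, z↔a, w↔d, v↔e.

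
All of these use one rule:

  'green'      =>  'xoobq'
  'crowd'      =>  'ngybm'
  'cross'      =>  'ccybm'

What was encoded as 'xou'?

Two steps: reverse the string, then apply a Caesar shift of +10.
Decoding xou: shift back: x−10=n, o−10=e, u−10=k → nek; then reverse → ken.

ken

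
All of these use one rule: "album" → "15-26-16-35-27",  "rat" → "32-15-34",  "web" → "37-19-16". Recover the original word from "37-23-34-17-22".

witch

a is letter #1 and maps to 15: an offset of 14. Each letter is replaced by its alphabet position (a=1..z=26) + 14.
Reversing it on 37-23-34-17-22: 37→(37−14)÷1=23=w, 23→(23−14)÷1=9=i, 34→(34−14)÷1=20=t, 17→(17−14)÷1=3=c, 22→(22−14)÷1=8=h.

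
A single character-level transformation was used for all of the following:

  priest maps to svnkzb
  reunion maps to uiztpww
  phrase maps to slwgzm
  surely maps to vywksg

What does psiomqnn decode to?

modified

In priest: p→s is +3, r→v is +4, i→n is +5, e→k is +6 — the shift increases by 1 each position. The shift increases by 1 at each position, starting from +3: 3, 4, 5, ….
Reversing it on psiomqnn: p−3=m, s−4=o, i−5=d, o−6=i, m−7=f, q−8=i, n−9=e, n−10=d.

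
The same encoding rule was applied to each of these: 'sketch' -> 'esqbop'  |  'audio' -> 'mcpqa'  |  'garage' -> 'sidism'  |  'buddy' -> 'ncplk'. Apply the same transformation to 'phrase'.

Shifts by position in sketch: pos 0: s→e (+12), pos 1: k→s (+8), pos 2: e→q (+12), pos 3: t→b (+8) — repeating every 2. The shifts repeat in a cycle of length 2: positions 0,1,… shift by +12, +8, then the pattern repeats.
On phrase: p+12=b, h+8=p, r+12=d, a+8=i, s+12=e, e+8=m.

bpdiem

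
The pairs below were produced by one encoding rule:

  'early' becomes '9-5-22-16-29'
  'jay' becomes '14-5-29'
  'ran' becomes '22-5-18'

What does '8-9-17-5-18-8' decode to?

e is letter #5 and maps to 9: an offset of 4. Letters become their 1-based position plus 4 (so a→5, b→6, …).
Reversing it on 8-9-17-5-18-8: 8→(8−4)÷1=4=d, 9→(9−4)÷1=5=e, 17→(17−4)÷1=13=m, 5→(5−4)÷1=1=a, 18→(18−4)÷1=14=n, 8→(8−4)÷1=4=d.

demand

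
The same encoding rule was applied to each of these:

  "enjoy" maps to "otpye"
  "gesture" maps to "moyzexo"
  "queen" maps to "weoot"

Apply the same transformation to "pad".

The shift depends on letter class: consonant n→t is +6, but vowel e→o is +10. The rule splits by letter class: vowels +10, consonants +6.
For pad: p(cons)+6=v, a(vowel)+10=k, d(cons)+6=j.

vkj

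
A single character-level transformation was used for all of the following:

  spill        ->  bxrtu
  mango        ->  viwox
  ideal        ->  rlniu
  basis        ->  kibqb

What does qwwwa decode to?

Shifts by position in spill: pos 0: s→b (+9), pos 1: p→x (+8), pos 2: i→r (+9), pos 3: l→t (+8) — repeating every 2. It's a Vigenère-style cipher with numeric key [9,8]: position i shifts by key[i mod 2].
Undoing it on qwwwa: q−9=h, w−8=o, w−9=n, w−8=o, a−9=r.

honor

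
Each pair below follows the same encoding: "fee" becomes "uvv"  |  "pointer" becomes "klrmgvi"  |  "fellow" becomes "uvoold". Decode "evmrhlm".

venison

Letters are reflected about the middle of the alphabet (position → 25−position): Atbash.
Undoing it on evmrhlm: e↔v, v↔e, m↔n, r↔i, h↔s, l↔o, m↔n.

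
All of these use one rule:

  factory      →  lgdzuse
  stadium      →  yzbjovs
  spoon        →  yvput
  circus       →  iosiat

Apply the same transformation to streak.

Shifts by position in factory: pos 0: f→l (+6), pos 1: a→g (+6), pos 2: c→d (+1), pos 3: t→z (+6), pos 4: o→u (+6), pos 5: r→s (+1) — repeating every 3. A repeating key of period 3 is used — shifts +6, +6, +1 over and over.
On streak: s+6=y, t+6=z, r+1=s, e+6=k, a+6=g, k+1=l.

yzskgl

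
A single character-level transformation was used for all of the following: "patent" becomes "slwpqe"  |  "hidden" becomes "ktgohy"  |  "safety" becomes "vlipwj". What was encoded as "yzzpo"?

Shifts by position in patent: pos 0: p→s (+3), pos 1: a→l (+11), pos 2: t→w (+3), pos 3: e→p (+11) — repeating every 2. It's a Vigenère-style cipher with numeric key [3,11]: position i shifts by key[i mod 2].
Undoing it on yzzpo: y−3=v, z−11=o, z−3=w, p−11=e, o−3=l.

vowel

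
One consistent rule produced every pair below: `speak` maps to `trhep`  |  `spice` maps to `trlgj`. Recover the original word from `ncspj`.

maple

In speak: s→t is +1, p→r is +2, e→h is +3, a→e is +4 — the shift increases by 1 each position. Each letter shifts forward by (position + 1), i.e. 1, 2, 3, … — the shift grows by one for each successive letter.
Reversing it on ncspj: n−1=m, c−2=a, s−3=p, p−4=l, j−5=e.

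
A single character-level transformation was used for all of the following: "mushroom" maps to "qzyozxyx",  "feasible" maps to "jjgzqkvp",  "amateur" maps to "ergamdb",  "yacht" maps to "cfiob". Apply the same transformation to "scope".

whuwm

The shift increases by 1 at each position, starting from +4: 4, 5, 6, ….
For scope: s+4=w, c+5=h, o+6=u, p+7=w, e+8=m.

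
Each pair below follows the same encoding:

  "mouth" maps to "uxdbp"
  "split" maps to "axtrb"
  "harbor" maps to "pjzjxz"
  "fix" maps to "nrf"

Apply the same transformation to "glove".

The shift depends on letter class: consonant m→u is +8, but vowel o→x is +9. The rule splits by letter class: vowels +9, consonants +8.
For glove: g(cons)+8=o, l(cons)+8=t, o(vowel)+9=x, v(cons)+8=d, e(vowel)+9=n.

otxdn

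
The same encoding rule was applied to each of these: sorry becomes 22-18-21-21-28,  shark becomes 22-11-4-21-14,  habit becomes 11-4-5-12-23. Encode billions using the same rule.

5-12-15-15-12-18-17-22

s is letter #19 and maps to 22: an offset of 3. Letters become their 1-based position plus 3 (so a→4, b→5, …).
On billions: b=2→5, i=9→12, l=12→15, l=12→15, i=9→12, o=15→18, n=14→17, s=19→22.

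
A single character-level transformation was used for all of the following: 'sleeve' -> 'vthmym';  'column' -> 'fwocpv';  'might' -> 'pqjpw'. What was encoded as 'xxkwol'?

uphold

Shifts by position in sleeve: pos 0: s→v (+3), pos 1: l→t (+8), pos 2: e→h (+3), pos 3: e→m (+8) — repeating every 2. The shifts repeat in a cycle of length 2: positions 0,1,… shift by +3, +8, then the pattern repeats.
Decoding xxkwol: x−3=u, x−8=p, k−3=h, w−8=o, o−3=l, l−8=d.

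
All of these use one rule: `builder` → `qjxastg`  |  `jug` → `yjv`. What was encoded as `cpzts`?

Compare letters: b→q is +15, u→j is +15, i→x is +15 — a constant shift. Every letter moves 15 places later in the alphabet, wrapping around z→a.
Decoding cpzts: c−15=n, p−15=a, z−15=k, t−15=e, s−15=d.

naked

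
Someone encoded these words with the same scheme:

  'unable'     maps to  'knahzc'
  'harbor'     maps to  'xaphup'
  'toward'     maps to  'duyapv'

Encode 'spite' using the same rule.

u(20)→k(10) and n(13)→n(13) fit y≡7x+0 (mod 26); the inverse of 7 mod 26 is 15. Each letter's alphabet position (a=0..z=25) is mapped through 7·x+0 mod 26 — an affine cipher.
Applying it to spite: s(18)→7·18+0≡22=w; p(15)→7·15+0≡1=b; i(8)→7·8+0≡4=e; t(19)→7·19+0≡3=d; e(4)→7·4+0≡2=c (all mod 26).

wbedc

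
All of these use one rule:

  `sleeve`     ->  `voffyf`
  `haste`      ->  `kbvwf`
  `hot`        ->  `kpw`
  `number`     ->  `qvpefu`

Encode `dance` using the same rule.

gbqff

The shift depends on letter class: consonant s→v is +3, but vowel e→f is +1. Two shifts are in play — +1 for a/e/i/o/u, +3 for every other letter.
For dance: d(cons)+3=g, a(vowel)+1=b, n(cons)+3=q, c(cons)+3=f, e(vowel)+1=f.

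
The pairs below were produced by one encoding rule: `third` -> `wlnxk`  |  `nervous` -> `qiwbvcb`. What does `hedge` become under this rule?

The shift increases by 1 at each position, starting from +3: 3, 4, 5, ….
On hedge: h+3=k, e+4=i, d+5=i, g+6=m, e+7=l.

kiiml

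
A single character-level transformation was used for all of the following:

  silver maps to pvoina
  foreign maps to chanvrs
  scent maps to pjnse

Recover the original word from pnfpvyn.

seaside

This is an affine cipher: with a=0,…,z=25, each position x becomes (15x+5) mod 26.
Decoding pnfpvyn: p(15)→7·(15−5)≡18=s; n(13)→7·(13−5)≡4=e; f(5)→7·(5−5)≡0=a; p(15)→7·(15−5)≡18=s; v(21)→7·(21−5)≡8=i; y(24)→7·(24−5)≡3=d; n(13)→7·(13−5)≡4=e (all mod 26).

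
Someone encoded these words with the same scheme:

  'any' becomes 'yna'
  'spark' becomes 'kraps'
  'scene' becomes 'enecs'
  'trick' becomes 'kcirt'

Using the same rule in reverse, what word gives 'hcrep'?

The output letters match the input read backwards: any reversed is yna. It's just the letters in reverse order.
Reversing it on hcrep: then reverse → perch.

perch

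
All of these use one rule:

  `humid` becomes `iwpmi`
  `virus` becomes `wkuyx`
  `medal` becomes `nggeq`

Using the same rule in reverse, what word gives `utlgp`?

trick

The shift increases by 1 at each position, starting from +1: 1, 2, 3, ….
Reversing it on utlgp: u−1=t, t−2=r, l−3=i, g−4=c, p−5=k.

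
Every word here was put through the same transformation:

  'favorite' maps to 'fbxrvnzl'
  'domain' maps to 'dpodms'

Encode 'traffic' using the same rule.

tscijni

In favorite: f→f is +0, a→b is +1, v→x is +2, o→r is +3 — the shift increases by 1 each position. Each letter shifts forward by its position index (0, 1, 2, …) — the shift grows by one for each successive letter.
Applying it to traffic: t+0=t, r+1=s, a+2=c, f+3=i, f+4=j, i+5=n, c+6=i.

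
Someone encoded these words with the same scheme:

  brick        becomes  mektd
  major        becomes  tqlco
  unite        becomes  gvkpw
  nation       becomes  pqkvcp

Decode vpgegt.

Read the word backwards and shift each letter +2.
Decoding vpgegt: shift back: v−2=t, p−2=n, g−2=e, e−2=c, g−2=e, t−2=r → tnecer; then reverse → recent.

recent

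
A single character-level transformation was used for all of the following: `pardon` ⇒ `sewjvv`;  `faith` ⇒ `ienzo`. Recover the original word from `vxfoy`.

stair

In pardon: p→s is +3, a→e is +4, r→w is +5, d→j is +6 — the shift increases by 1 each position. Letter i (0-indexed) is shifted by i+3, so successive shifts are 3, 4, 5, ….
Undoing it on vxfoy: v−3=s, x−4=t, f−5=a, o−6=i, y−7=r.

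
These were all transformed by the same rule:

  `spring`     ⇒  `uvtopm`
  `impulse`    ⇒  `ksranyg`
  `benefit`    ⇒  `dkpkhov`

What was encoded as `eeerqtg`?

Shifts by position in spring: pos 0: s→u (+2), pos 1: p→v (+6), pos 2: r→t (+2), pos 3: i→o (+6) — repeating every 2. The shifts repeat in a cycle of length 2: positions 0,1,… shift by +2, +6, then the pattern repeats.
Reversing it on eeerqtg: e−2=c, e−6=y, e−2=c, r−6=l, q−2=o, t−6=n, g−2=e.

cyclone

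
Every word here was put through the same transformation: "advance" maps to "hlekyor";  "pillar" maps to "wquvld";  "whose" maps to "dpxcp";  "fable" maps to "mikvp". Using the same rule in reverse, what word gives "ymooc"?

In advance: a→h is +7, d→l is +8, v→e is +9, a→k is +10 — the shift increases by 1 each position. Letter i (0-indexed) is shifted by i+7, so successive shifts are 7, 8, 9, ….
Reversing it on ymooc: y−7=r, m−8=e, o−9=f, o−10=e, c−11=r.

refer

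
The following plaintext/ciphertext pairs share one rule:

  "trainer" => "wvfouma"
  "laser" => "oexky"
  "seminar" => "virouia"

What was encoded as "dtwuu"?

apron

In trainer: t→w is +3, r→v is +4, a→f is +5, i→o is +6 — the shift increases by 1 each position. Letter i (0-indexed) is shifted by i+3, so successive shifts are 3, 4, 5, ….
Decoding dtwuu: d−3=a, t−4=p, w−5=r, u−6=o, u−7=n.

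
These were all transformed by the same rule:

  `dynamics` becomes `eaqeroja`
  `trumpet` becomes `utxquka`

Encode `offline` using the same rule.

phipntl

In dynamics: d→e is +1, y→a is +2, n→q is +3, a→e is +4 — the shift increases by 1 each position. Letter i (0-indexed) is shifted by i+1, so successive shifts are 1, 2, 3, ….
On offline: o+1=p, f+2=h, f+3=i, l+4=p, i+5=n, n+6=t, e+7=l.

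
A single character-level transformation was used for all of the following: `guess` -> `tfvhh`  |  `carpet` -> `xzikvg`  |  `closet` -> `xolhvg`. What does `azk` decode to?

Each letter is replaced by its mirror in the alphabet: a↔z, b↔y, c↔x, and so on (the Atbash cipher).
Reversing it on azk: a↔z, z↔a, k↔p.

zap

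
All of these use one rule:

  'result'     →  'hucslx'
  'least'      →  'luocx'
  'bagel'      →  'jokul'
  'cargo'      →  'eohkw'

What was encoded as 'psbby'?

r(17)→h(7) and e(4)→u(20) fit y≡21x+14 (mod 26); the inverse of 21 mod 26 is 5. Treating letters as 0–25, the rule is x ↦ 21x + 14 (mod 26).
Reversing it on psbby: p(15)→5·(15−14)≡5=f; s(18)→5·(18−14)≡20=u; b(1)→5·(1−14)≡13=n; b(1)→5·(1−14)≡13=n; y(24)→5·(24−14)≡24=y (all mod 26).

funny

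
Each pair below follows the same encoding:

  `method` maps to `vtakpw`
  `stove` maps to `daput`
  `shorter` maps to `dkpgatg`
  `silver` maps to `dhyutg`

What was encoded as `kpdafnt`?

hostage

m(12)→v(21) and e(4)→t(19) fit y≡23x+5 (mod 26); the inverse of 23 mod 26 is 17. Each letter's alphabet position (a=0..z=25) is mapped through 23·x+5 mod 26 — an affine cipher.
Reversing it on kpdafnt: k(10)→17·(10−5)≡7=h; p(15)→17·(15−5)≡14=o; d(3)→17·(3−5)≡18=s; a(0)→17·(0−5)≡19=t; f(5)→17·(5−5)≡0=a; n(13)→17·(13−5)≡6=g; t(19)→17·(19−5)≡4=e (all mod 26).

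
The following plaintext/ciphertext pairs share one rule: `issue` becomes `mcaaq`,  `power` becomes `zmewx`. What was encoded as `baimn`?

feast

The output letters match the input read backwards, each shifted +8: issue reversed is eussi. The word is reversed, then every letter is shifted forward by 8.
Undoing it on baimn: shift back: b−8=t, a−8=s, i−8=a, m−8=e, n−8=f → tsaef; then reverse → feast.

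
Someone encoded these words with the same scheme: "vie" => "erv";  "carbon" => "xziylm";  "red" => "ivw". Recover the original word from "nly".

mob

This is the alphabet-reversal cipher (Atbash): a becomes z, b becomes y, etc.
Decoding nly: n↔m, l↔o, y↔b.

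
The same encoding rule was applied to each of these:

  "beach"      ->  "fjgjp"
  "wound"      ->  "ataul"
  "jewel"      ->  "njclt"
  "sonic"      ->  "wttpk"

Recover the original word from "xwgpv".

train

Letter i (0-indexed) is shifted by i+4, so successive shifts are 4, 5, 6, ….
Decoding xwgpv: x−4=t, w−5=r, g−6=a, p−7=i, v−8=n.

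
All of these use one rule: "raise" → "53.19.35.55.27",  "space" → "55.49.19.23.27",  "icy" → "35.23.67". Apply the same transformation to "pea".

49.27.19

With a=1..z=26, the number is 2·pos + 17.
Applying it to pea: p=16→49, e=5→27, a=1→19.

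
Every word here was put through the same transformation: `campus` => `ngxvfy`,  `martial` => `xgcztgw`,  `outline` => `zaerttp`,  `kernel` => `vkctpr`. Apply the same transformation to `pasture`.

Shifts by position in campus: pos 0: c→n (+11), pos 1: a→g (+6), pos 2: m→x (+11), pos 3: p→v (+6) — repeating every 2. A repeating key of period 2 is used — shifts +11, +6 over and over.
For pasture: p+11=a, a+6=g, s+11=d, t+6=z, u+11=f, r+6=x, e+11=p.

agdzfxp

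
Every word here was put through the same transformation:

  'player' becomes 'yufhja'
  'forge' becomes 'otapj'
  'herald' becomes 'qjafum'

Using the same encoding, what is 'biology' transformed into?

The rule splits by letter class: vowels +5, consonants +9.
For biology: b(cons)+9=k, i(vowel)+5=n, o(vowel)+5=t, l(cons)+9=u, o(vowel)+5=t, g(cons)+9=p, y(cons)+9=h.

kntutph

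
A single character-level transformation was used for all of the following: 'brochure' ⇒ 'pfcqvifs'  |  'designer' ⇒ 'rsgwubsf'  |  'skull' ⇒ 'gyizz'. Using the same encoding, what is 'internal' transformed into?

wbhsfboz

Compare letters: b→p is +14, r→f is +14, o→c is +14 — a constant shift. This is a Caesar cipher with shift 14.
Applying it to internal: i+14=w, n+14=b, t+14=h, e+14=s, r+14=f, n+14=b, a+14=o, l+14=z.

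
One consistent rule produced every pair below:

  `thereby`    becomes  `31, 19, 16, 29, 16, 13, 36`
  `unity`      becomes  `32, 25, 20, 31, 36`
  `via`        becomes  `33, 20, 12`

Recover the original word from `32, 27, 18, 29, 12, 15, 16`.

t is letter #20 and maps to 31: an offset of 11. Letters become their 1-based position plus 11 (so a→12, b→13, …).
Reversing it on 32, 27, 18, 29, 12, 15, 16: 32→(32−11)÷1=21=u, 27→(27−11)÷1=16=p, 18→(18−11)÷1=7=g, 29→(29−11)÷1=18=r, 12→(12−11)÷1=1=a, 15→(15−11)÷1=4=d, 16→(16−11)÷1=5=e.

upgrade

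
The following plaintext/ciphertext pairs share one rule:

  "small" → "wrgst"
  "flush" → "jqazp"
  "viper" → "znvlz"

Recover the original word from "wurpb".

split

In small: s→w is +4, m→r is +5, a→g is +6, l→s is +7 — the shift increases by 1 each position. Letter i (0-indexed) is shifted by i+4, so successive shifts are 4, 5, 6, ….
Decoding wurpb: w−4=s, u−5=p, r−6=l, p−7=i, b−8=t.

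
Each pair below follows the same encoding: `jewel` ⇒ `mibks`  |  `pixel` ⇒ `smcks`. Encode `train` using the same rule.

wvfou

The shift increases by 1 at each position, starting from +3: 3, 4, 5, ….
On train: t+3=w, r+4=v, a+5=f, i+6=o, n+7=u.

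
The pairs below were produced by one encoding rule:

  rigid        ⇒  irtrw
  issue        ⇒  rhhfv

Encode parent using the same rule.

Each pair mirrors across the alphabet (r↔i, i↔r, g↔t): positions sum to 25. This is the alphabet-reversal cipher (Atbash): a becomes z, b becomes y, etc.
For parent: p↔k, a↔z, r↔i, e↔v, n↔m, t↔g.

kzivmg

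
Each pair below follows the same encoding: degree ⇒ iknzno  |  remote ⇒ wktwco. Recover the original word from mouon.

hinge

In degree: d→i is +5, e→k is +6, g→n is +7, r→z is +8 — the shift increases by 1 each position. Letter i (0-indexed) is shifted by i+5, so successive shifts are 5, 6, 7, ….
Decoding mouon: m−5=h, o−6=i, u−7=n, o−8=g, n−9=e.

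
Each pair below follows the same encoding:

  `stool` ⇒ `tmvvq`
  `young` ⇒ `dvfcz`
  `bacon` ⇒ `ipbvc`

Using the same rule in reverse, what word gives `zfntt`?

guess

Treating letters as 0–25, the rule is x ↦ 19x + 15 (mod 26).
Undoing it on zfntt: z(25)→11·(25−15)≡6=g; f(5)→11·(5−15)≡20=u; n(13)→11·(13−15)≡4=e; t(19)→11·(19−15)≡18=s; t(19)→11·(19−15)≡18=s (all mod 26).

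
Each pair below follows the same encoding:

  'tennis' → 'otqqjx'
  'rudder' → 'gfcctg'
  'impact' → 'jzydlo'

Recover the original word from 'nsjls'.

which

t(19)→o(14) and e(4)→t(19) fit y≡17x+3 (mod 26); the inverse of 17 mod 26 is 23. Each letter's alphabet position (a=0..z=25) is mapped through 17·x+3 mod 26 — an affine cipher.
Reversing it on nsjls: n(13)→23·(13−3)≡22=w; s(18)→23·(18−3)≡7=h; j(9)→23·(9−3)≡8=i; l(11)→23·(11−3)≡2=c; s(18)→23·(18−3)≡7=h (all mod 26).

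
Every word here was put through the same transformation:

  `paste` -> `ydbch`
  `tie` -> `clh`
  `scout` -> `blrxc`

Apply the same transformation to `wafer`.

fdoha

The rule splits by letter class: vowels +3, consonants +9.
On wafer: w(cons)+9=f, a(vowel)+3=d, f(cons)+9=o, e(vowel)+3=h, r(cons)+9=a.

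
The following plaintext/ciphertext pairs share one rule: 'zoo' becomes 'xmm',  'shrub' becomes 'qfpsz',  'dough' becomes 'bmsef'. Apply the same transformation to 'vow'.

tmu

Compare letters: z→x is +24, o→m is +24, o→m is +24 — a constant shift. This is a Caesar cipher with shift 24.
Applying it to vow: v+24=t, o+24=m, w+24=u.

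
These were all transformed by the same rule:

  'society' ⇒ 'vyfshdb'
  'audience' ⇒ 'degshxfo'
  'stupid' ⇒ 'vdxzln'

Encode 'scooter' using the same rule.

vmrywou

Shifts by position in society: pos 0: s→v (+3), pos 1: o→y (+10), pos 2: c→f (+3), pos 3: i→s (+10) — repeating every 2. It's a Vigenère-style cipher with numeric key [3,10]: position i shifts by key[i mod 2].
On scooter: s+3=v, c+10=m, o+3=r, o+10=y, t+3=w, e+10=o, r+3=u.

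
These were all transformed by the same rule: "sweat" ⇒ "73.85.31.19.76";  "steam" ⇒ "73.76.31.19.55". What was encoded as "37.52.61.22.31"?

s(#19)→73 and w(#23)→85: differences scale by 3, so n = 3·pos + 16. With a=1..z=26, the number is 3·pos + 16.
Decoding 37.52.61.22.31: 37→(37−16)÷3=7=g, 52→(52−16)÷3=12=l, 61→(61−16)÷3=15=o, 22→(22−16)÷3=2=b, 31→(31−16)÷3=5=e.

globe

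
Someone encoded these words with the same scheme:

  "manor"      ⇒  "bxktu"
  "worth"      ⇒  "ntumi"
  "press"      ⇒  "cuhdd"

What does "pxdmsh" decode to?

m(12)→b(1) and a(0)→x(23) fit y≡9x+23 (mod 26); the inverse of 9 mod 26 is 3. Treating letters as 0–25, the rule is x ↦ 9x + 23 (mod 26).
Undoing it on pxdmsh: p(15)→3·(15−23)≡2=c; x(23)→3·(23−23)≡0=a; d(3)→3·(3−23)≡18=s; m(12)→3·(12−23)≡19=t; s(18)→3·(18−23)≡11=l; h(7)→3·(7−23)≡4=e (all mod 26).

castle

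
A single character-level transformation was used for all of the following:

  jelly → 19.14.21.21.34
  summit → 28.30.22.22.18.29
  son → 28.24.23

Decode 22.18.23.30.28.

minus

j is letter #10 and maps to 19: an offset of 9. The number is (letter's place in the alphabet, a=1) + 9.
Undoing it on 22.18.23.30.28: 22→(22−9)÷1=13=m, 18→(18−9)÷1=9=i, 23→(23−9)÷1=14=n, 30→(30−9)÷1=21=u, 28→(28−9)÷1=19=s.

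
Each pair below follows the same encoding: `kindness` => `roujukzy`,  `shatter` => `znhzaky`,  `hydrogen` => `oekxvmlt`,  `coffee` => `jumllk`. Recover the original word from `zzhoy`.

stair

Shifts by position in kindness: pos 0: k→r (+7), pos 1: i→o (+6), pos 2: n→u (+7), pos 3: d→j (+6) — repeating every 2. It's a Vigenère-style cipher with numeric key [7,6]: position i shifts by key[i mod 2].
Decoding zzhoy: z−7=s, z−6=t, h−7=a, o−6=i, y−7=r.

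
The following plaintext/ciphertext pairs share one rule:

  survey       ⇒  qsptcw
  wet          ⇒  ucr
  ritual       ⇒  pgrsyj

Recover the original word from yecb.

Compare letters: s→q is +24, u→s is +24, r→p is +24 — a constant shift. Every letter moves 24 places later in the alphabet, wrapping around z→a.
Decoding yecb: y−24=a, e−24=g, c−24=e, b−24=d.

aged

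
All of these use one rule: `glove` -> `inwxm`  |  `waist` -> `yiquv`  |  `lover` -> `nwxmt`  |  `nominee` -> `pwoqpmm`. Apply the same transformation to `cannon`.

Vowels shift forward by 8 and consonants shift forward by 2.
Applying it to cannon: c(cons)+2=e, a(vowel)+8=i, n(cons)+2=p, n(cons)+2=p, o(vowel)+8=w, n(cons)+2=p.

eippwp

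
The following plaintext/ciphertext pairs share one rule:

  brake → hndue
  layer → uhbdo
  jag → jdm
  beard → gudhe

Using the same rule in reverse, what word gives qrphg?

demon

The output letters match the input read backwards, each shifted +3: brake reversed is ekarb. The word is reversed, then every letter is shifted forward by 3.
Undoing it on qrphg: shift back: q−3=n, r−3=o, p−3=m, h−3=e, g−3=d → nomed; then reverse → demon.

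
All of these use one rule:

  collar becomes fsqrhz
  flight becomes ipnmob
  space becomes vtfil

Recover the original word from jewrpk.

The shift increases by 1 at each position, starting from +3: 3, 4, 5, ….
Undoing it on jewrpk: j−3=g, e−4=a, w−5=r, r−6=l, p−7=i, k−8=c.

garlic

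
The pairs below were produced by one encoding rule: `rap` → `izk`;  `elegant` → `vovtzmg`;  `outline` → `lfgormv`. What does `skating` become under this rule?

This is the alphabet-reversal cipher (Atbash): a becomes z, b becomes y, etc.
On skating: s↔h, k↔p, a↔z, t↔g, i↔r, n↔m, g↔t.

hpzgrmt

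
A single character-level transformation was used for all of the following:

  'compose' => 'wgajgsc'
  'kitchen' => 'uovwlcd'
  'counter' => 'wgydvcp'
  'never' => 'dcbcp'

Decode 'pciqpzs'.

regards

This is an affine cipher: with a=0,…,z=25, each position x becomes (3x+16) mod 26.
Decoding pciqpzs: p(15)→9·(15−16)≡17=r; c(2)→9·(2−16)≡4=e; i(8)→9·(8−16)≡6=g; q(16)→9·(16−16)≡0=a; p(15)→9·(15−16)≡17=r; z(25)→9·(25−16)≡3=d; s(18)→9·(18−16)≡18=s (all mod 26).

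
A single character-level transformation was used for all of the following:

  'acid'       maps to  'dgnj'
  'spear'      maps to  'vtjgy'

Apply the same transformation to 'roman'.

usrgu

Each letter shifts forward by (position + 3), i.e. 3, 4, 5, … — the shift grows by one for each successive letter.
For roman: r+3=u, o+4=s, m+5=r, a+6=g, n+7=u.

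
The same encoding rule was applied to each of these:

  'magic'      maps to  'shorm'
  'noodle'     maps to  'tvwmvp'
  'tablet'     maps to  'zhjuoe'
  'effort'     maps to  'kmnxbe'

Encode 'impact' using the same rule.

Letter i (0-indexed) is shifted by i+6, so successive shifts are 6, 7, 8, ….
For impact: i+6=o, m+7=t, p+8=x, a+9=j, c+10=m, t+11=e.

otxjme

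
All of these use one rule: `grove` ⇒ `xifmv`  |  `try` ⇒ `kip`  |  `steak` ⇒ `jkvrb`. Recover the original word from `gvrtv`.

Compare letters: g→x is +17, r→i is +17, o→f is +17 — a constant shift. It's a constant shift of +17 (ROT17).
Undoing it on gvrtv: g−17=p, v−17=e, r−17=a, t−17=c, v−17=e.

peace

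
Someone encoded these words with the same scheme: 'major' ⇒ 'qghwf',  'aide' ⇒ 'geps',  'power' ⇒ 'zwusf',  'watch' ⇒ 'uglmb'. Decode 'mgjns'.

cable

Each letter's alphabet position (a=0..z=25) is mapped through 3·x+6 mod 26 — an affine cipher.
Decoding mgjns: m(12)→9·(12−6)≡2=c; g(6)→9·(6−6)≡0=a; j(9)→9·(9−6)≡1=b; n(13)→9·(13−6)≡11=l; s(18)→9·(18−6)≡4=e (all mod 26).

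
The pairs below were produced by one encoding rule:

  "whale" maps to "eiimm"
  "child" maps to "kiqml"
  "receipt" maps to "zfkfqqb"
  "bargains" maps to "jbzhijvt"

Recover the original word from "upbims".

Shifts by position in whale: pos 0: w→e (+8), pos 1: h→i (+1), pos 2: a→i (+8), pos 3: l→m (+1) — repeating every 2. The shifts repeat in a cycle of length 2: positions 0,1,… shift by +8, +1, then the pattern repeats.
Decoding upbims: u−8=m, p−1=o, b−8=t, i−1=h, m−8=e, s−1=r.

mother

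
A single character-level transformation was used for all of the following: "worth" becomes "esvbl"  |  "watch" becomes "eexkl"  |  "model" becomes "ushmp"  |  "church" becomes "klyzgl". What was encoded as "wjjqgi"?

office

Shifts by position in worth: pos 0: w→e (+8), pos 1: o→s (+4), pos 2: r→v (+4), pos 3: t→b (+8), pos 4: h→l (+4) — repeating every 3. The shifts repeat in a cycle of length 3: positions 0,1,… shift by +8, +4, +4, then the pattern repeats.
Undoing it on wjjqgi: w−8=o, j−4=f, j−4=f, q−8=i, g−4=c, i−4=e.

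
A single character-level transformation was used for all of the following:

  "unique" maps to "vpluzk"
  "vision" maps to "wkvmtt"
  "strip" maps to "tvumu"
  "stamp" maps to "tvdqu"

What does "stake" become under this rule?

tvdoj

Letter i (0-indexed) is shifted by i+1, so successive shifts are 1, 2, 3, ….
Applying it to stake: s+1=t, t+2=v, a+3=d, k+4=o, e+5=j.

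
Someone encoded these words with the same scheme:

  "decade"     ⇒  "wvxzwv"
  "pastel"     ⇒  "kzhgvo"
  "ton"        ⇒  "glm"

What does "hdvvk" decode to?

Each letter is replaced by its mirror in the alphabet: a↔z, b↔y, c↔x, and so on (the Atbash cipher).
Undoing it on hdvvk: h↔s, d↔w, v↔e, v↔e, k↔p.

sweep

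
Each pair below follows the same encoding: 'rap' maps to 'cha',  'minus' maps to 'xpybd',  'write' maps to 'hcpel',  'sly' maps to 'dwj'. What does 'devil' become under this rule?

olgpw

The rule splits by letter class: vowels +7, consonants +11.
For devil: d(cons)+11=o, e(vowel)+7=l, v(cons)+11=g, i(vowel)+7=p, l(cons)+11=w.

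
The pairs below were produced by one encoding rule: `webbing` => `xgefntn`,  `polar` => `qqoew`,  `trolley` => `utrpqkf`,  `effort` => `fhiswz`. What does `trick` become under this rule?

In webbing: w→x is +1, e→g is +2, b→e is +3, b→f is +4 — the shift increases by 1 each position. Letter i (0-indexed) is shifted by i+1, so successive shifts are 1, 2, 3, ….
For trick: t+1=u, r+2=t, i+3=l, c+4=g, k+5=p.

utlgp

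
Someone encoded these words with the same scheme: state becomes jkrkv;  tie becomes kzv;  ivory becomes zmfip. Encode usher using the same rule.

ljyvi

Compare letters: s→j is +17, t→k is +17, a→r is +17 — a constant shift. This is a Caesar cipher with shift 17.
For usher: u+17=l, s+17=j, h+17=y, e+17=v, r+17=i.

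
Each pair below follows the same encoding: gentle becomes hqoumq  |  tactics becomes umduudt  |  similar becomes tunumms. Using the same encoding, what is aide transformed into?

mueq

The shift depends on letter class: consonant g→h is +1, but vowel e→q is +12. The rule splits by letter class: vowels +12, consonants +1.
On aide: a(vowel)+12=m, i(vowel)+12=u, d(cons)+1=e, e(vowel)+12=q.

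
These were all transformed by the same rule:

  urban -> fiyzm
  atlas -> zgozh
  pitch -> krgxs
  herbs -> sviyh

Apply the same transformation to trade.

u(20)→f(5) and r(17)→i(8) fit y≡25x+25 (mod 26); the inverse of 25 mod 26 is 25. Treating letters as 0–25, the rule is x ↦ 25x + 25 (mod 26).
On trade: t(19)→25·19+25≡6=g; r(17)→25·17+25≡8=i; a(0)→25·0+25≡25=z; d(3)→25·3+25≡22=w; e(4)→25·4+25≡21=v (all mod 26).

gizwv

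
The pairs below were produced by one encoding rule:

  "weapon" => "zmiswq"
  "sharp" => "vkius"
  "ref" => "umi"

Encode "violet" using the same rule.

The shift depends on letter class: consonant w→z is +3, but vowel e→m is +8. Two shifts are in play — +8 for a/e/i/o/u, +3 for every other letter.
For violet: v(cons)+3=y, i(vowel)+8=q, o(vowel)+8=w, l(cons)+3=o, e(vowel)+8=m, t(cons)+3=w.

yqwomw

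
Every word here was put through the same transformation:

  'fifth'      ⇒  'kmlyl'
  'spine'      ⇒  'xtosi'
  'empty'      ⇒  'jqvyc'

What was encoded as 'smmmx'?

night

The shifts repeat in a cycle of length 3: positions 0,1,… shift by +5, +4, +6, then the pattern repeats.
Undoing it on smmmx: s−5=n, m−4=i, m−6=g, m−5=h, x−4=t.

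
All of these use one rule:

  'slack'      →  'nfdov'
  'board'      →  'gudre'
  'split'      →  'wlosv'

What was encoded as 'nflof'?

click

The output letters match the input read backwards, each shifted +3: slack reversed is kcals. The word is reversed, then every letter is shifted forward by 3.
Undoing it on nflof: shift back: n−3=k, f−3=c, l−3=i, o−3=l, f−3=c → kcilc; then reverse → click.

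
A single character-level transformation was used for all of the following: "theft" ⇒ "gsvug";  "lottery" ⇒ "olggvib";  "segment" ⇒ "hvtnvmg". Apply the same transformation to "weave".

Letters are reflected about the middle of the alphabet (position → 25−position): Atbash.
On weave: w↔d, e↔v, a↔z, v↔e, e↔v.

dvzev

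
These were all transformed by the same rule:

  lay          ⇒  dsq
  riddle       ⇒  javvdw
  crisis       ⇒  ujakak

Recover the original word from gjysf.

organ

Compare letters: l→d is +18, a→s is +18, y→q is +18 — a constant shift. This is a Caesar cipher with shift 18.
Decoding gjysf: g−18=o, j−18=r, y−18=g, s−18=a, f−18=n.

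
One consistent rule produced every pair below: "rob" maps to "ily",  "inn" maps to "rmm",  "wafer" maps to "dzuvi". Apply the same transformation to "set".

hvg

Each pair mirrors across the alphabet (r↔i, o↔l, b↔y): positions sum to 25. Each letter is replaced by its mirror in the alphabet: a↔z, b↔y, c↔x, and so on (the Atbash cipher).
On set: s↔h, e↔v, t↔g.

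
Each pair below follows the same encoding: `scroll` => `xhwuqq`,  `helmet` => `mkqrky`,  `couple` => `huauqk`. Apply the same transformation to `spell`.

xukqq

The shift depends on letter class: consonant s→x is +5, but vowel o→u is +6. Two shifts are in play — +6 for a/e/i/o/u, +5 for every other letter.
Applying it to spell: s(cons)+5=x, p(cons)+5=u, e(vowel)+6=k, l(cons)+5=q, l(cons)+5=q.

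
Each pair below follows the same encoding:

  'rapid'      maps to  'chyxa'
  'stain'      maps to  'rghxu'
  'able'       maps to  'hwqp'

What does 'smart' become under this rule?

rfhcg

Each letter's alphabet position (a=0..z=25) is mapped through 15·x+7 mod 26 — an affine cipher.
For smart: s(18)→15·18+7≡17=r; m(12)→15·12+7≡5=f; a(0)→15·0+7≡7=h; r(17)→15·17+7≡2=c; t(19)→15·19+7≡6=g (all mod 26).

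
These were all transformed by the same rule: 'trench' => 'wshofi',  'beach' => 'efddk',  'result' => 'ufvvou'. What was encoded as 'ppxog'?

It's a Vigenère-style cipher with numeric key [3,1]: position i shifts by key[i mod 2].
Reversing it on ppxog: p−3=m, p−1=o, x−3=u, o−1=n, g−3=d.

mound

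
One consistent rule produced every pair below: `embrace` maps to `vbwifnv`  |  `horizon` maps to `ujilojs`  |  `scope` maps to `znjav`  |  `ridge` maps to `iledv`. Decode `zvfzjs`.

Each letter's alphabet position (a=0..z=25) is mapped through 17·x+5 mod 26 — an affine cipher.
Reversing it on zvfzjs: z(25)→23·(25−5)≡18=s; v(21)→23·(21−5)≡4=e; f(5)→23·(5−5)≡0=a; z(25)→23·(25−5)≡18=s; j(9)→23·(9−5)≡14=o; s(18)→23·(18−5)≡13=n (all mod 26).

season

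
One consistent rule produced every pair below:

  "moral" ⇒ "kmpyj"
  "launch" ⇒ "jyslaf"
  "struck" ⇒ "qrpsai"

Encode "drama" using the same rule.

bpyky

It's a constant shift of +24 (ROT24).
Applying it to drama: d+24=b, r+24=p, a+24=y, m+24=k, a+24=y.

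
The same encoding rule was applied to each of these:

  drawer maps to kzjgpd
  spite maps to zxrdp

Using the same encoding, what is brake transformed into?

izjup

In drawer: d→k is +7, r→z is +8, a→j is +9, w→g is +10 — the shift increases by 1 each position. Each letter shifts forward by (position + 7), i.e. 7, 8, 9, … — the shift grows by one for each successive letter.
For brake: b+7=i, r+8=z, a+9=j, k+10=u, e+11=p.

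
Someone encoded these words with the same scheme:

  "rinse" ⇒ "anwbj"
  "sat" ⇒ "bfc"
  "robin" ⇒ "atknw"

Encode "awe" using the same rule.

The shift depends on letter class: consonant r→a is +9, but vowel i→n is +5. Two shifts are in play — +5 for a/e/i/o/u, +9 for every other letter.
On awe: a(vowel)+5=f, w(cons)+9=f, e(vowel)+5=j.

ffj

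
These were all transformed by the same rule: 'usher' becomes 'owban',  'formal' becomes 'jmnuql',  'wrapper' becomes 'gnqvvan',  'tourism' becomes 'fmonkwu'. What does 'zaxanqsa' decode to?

beverage

u(20)→o(14) and s(18)→w(22) fit y≡9x+16 (mod 26); the inverse of 9 mod 26 is 3. Each letter's alphabet position (a=0..z=25) is mapped through 9·x+16 mod 26 — an affine cipher.
Reversing it on zaxanqsa: z(25)→3·(25−16)≡1=b; a(0)→3·(0−16)≡4=e; x(23)→3·(23−16)≡21=v; a(0)→3·(0−16)≡4=e; n(13)→3·(13−16)≡17=r; q(16)→3·(16−16)≡0=a; s(18)→3·(18−16)≡6=g; a(0)→3·(0−16)≡4=e (all mod 26).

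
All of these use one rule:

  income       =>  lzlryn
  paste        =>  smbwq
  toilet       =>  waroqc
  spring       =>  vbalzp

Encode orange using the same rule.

rdjqsn

It's a Vigenère-style cipher with numeric key [3,12,9]: position i shifts by key[i mod 3].
For orange: o+3=r, r+12=d, a+9=j, n+3=q, g+12=s, e+9=n.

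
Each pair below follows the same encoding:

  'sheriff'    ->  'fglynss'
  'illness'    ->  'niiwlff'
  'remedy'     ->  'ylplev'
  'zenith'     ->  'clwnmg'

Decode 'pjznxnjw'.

magician

s(18)→f(5) and h(7)→g(6) fit y≡7x+9 (mod 26); the inverse of 7 mod 26 is 15. Each letter's alphabet position (a=0..z=25) is mapped through 7·x+9 mod 26 — an affine cipher.
Reversing it on pjznxnjw: p(15)→15·(15−9)≡12=m; j(9)→15·(9−9)≡0=a; z(25)→15·(25−9)≡6=g; n(13)→15·(13−9)≡8=i; x(23)→15·(23−9)≡2=c; n(13)→15·(13−9)≡8=i; j(9)→15·(9−9)≡0=a; w(22)→15·(22−9)≡13=n (all mod 26).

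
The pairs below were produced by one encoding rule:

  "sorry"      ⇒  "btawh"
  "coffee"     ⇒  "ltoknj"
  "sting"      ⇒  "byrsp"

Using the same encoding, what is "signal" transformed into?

A repeating key of period 2 is used — shifts +9, +5 over and over.
For signal: s+9=b, i+5=n, g+9=p, n+5=s, a+9=j, l+5=q.

bnpsjq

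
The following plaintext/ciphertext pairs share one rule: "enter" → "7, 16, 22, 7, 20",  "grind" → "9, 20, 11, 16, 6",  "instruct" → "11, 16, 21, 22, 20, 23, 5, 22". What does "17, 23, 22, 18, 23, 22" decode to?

output

e is letter #5 and maps to 7: an offset of 2. The number is (letter's place in the alphabet, a=1) + 2.
Reversing it on 17, 23, 22, 18, 23, 22: 17→(17−2)÷1=15=o, 23→(23−2)÷1=21=u, 22→(22−2)÷1=20=t, 18→(18−2)÷1=16=p, 23→(23−2)÷1=21=u, 22→(22−2)÷1=20=t.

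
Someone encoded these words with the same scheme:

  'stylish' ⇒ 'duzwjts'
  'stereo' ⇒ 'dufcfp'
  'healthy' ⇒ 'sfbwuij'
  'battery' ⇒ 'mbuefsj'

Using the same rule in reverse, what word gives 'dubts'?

stair

Shifts by position in stylish: pos 0: s→d (+11), pos 1: t→u (+1), pos 2: y→z (+1), pos 3: l→w (+11), pos 4: i→j (+1), pos 5: s→t (+1) — repeating every 3. A repeating key of period 3 is used — shifts +11, +1, +1 over and over.
Reversing it on dubts: d−11=s, u−1=t, b−1=a, t−11=i, s−1=r.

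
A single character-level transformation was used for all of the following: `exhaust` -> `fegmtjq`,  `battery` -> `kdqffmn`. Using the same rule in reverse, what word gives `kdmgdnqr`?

Read the word backwards and shift each letter +12.
Reversing it on kdmgdnqr: shift back: k−12=y, d−12=r, m−12=a, g−12=u, d−12=r, n−12=b, q−12=e, r−12=f → yraurbef; then reverse → february.

february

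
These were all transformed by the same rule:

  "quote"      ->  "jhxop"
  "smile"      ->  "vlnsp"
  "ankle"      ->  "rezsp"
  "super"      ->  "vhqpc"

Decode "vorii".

Each letter's alphabet position (a=0..z=25) is mapped through 19·x+17 mod 26 — an affine cipher.
Undoing it on vorii: v(21)→11·(21−17)≡18=s; o(14)→11·(14−17)≡19=t; r(17)→11·(17−17)≡0=a; i(8)→11·(8−17)≡5=f; i(8)→11·(8−17)≡5=f (all mod 26).

staff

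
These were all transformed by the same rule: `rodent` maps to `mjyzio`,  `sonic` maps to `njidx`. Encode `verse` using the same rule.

Compare letters: r→m is +21, o→j is +21, d→y is +21 — a constant shift. Each letter is shifted forward by 21 in the alphabet (a Caesar shift of +21).
For verse: v+21=q, e+21=z, r+21=m, s+21=n, e+21=z.

qzmnz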